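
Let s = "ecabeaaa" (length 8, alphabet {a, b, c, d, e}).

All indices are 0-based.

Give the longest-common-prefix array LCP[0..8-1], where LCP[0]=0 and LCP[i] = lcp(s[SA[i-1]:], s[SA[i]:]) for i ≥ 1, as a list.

[0, 1, 2, 1, 0, 0, 0, 1]

sorted suffixes:
  #0 SA[0]=7  'a'
  #1 SA[1]=6  'aa'
  #2 SA[2]=5  'aaa'
  #3 SA[3]=2  'abeaaa'
  #4 SA[4]=3  'beaaa'
  #5 SA[5]=1  'cabeaaa'
  #6 SA[6]=4  'eaaa'
  #7 SA[7]=0  'ecabeaaa'

SA = [7, 6, 5, 2, 3, 1, 4, 0]
i: (SA[i-1],SA[i]) lcp shared
  1: (7,6) 1 'a'
  2: (6,5) 2 'aa'
  3: (5,2) 1 'a'
  4: (2,3) 0 ''
  5: (3,1) 0 ''
  6: (1,4) 0 ''
  7: (4,0) 1 'e'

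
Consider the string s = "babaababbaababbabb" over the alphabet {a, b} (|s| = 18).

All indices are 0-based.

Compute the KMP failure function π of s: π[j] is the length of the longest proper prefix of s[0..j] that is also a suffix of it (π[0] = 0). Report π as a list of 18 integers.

[0, 0, 1, 2, 0, 1, 2, 3, 1, 2, 0, 1, 2, 3, 1, 2, 3, 1]

π[0] = 0
j=1 s[j]='a': π[1]=0 (border '')
j=2 s[j]='b': π[2]=1 (border 'b')
j=3 s[j]='a': π[3]=2 (border 'ba')
j=4 s[j]='a': k: 2→0; π[4]=0 (border '')
j=5 s[j]='b': π[5]=1 (border 'b')
j=6 s[j]='a': π[6]=2 (border 'ba')
j=7 s[j]='b': π[7]=3 (border 'bab')
j=8 s[j]='b': k: 3→1→0; π[8]=1 (border 'b')
j=9 s[j]='a': π[9]=2 (border 'ba')
j=10 s[j]='a': k: 2→0; π[10]=0 (border '')
j=11 s[j]='b': π[11]=1 (border 'b')
j=12 s[j]='a': π[12]=2 (border 'ba')
j=13 s[j]='b': π[13]=3 (border 'bab')
j=14 s[j]='b': k: 3→1→0; π[14]=1 (border 'b')
j=15 s[j]='a': π[15]=2 (border 'ba')
j=16 s[j]='b': π[16]=3 (border 'bab')
j=17 s[j]='b': k: 3→1→0; π[17]=1 (border 'b')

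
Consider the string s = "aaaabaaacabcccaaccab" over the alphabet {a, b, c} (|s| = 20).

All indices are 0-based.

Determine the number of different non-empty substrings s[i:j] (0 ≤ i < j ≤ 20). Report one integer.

176

sorted suffixes:
  #0 SA[0]=0  'aaaabaaacabcccaaccab'
  #1 SA[1]=1  'aaabaaacabcccaaccab'
  #2 SA[2]=5  'aaacabcccaaccab'
  #3 SA[3]=2  'aabaaacabcccaaccab'
  #4 SA[4]=6  'aacabcccaaccab'
  #5 SA[5]=14  'aaccab'
  #6 SA[6]=18  'ab'
  #7 SA[7]=3  'abaaacabcccaaccab'
  #8 SA[8]=9  'abcccaaccab'
  #9 SA[9]=7  'acabcccaaccab'
  #10 SA[10]=15  'accab'
  #11 SA[11]=19  'b'
  #12 SA[12]=4  'baaacabcccaaccab'
  #13 SA[13]=10  'bcccaaccab'
  #14 SA[14]=13  'caaccab'
  #15 SA[15]=17  'cab'
  #16 SA[16]=8  'cabcccaaccab'
  #17 SA[17]=12  'ccaaccab'
  #18 SA[18]=16  'ccab'
  #19 SA[19]=11  'cccaaccab'

SA = [0, 1, 5, 2, 6, 14, 18, 3, 9, 7, 15, 19, 4, 10, 13, 17, 8, 12, 16, 11]
i: (SA[i-1],SA[i]) lcp shared
  1: (0,1) 3 'aaa'
  2: (1,5) 3 'aaa'
  3: (5,2) 2 'aa'
  4: (2,6) 2 'aa'
  5: (6,14) 3 'aac'
  6: (14,18) 1 'a'
  7: (18,3) 2 'ab'
  8: (3,9) 2 'ab'
  9: (9,7) 1 'a'
  10: (7,15) 2 'ac'
  11: (15,19) 0 ''
  12: (19,4) 1 'b'
  13: (4,10) 1 'b'
  14: (10,13) 0 ''
  15: (13,17) 2 'ca'
  16: (17,8) 3 'cab'
  17: (8,12) 1 'c'
  18: (12,16) 3 'cca'
  19: (16,11) 2 'cc'

n(n+1)/2 = 20·21/2 = 210
Σ LCP = 0 + 3 + 3 + 2 + 2 + 3 + 1 + 2 + 2 + 1 + 2 + 0 + 1 + 1 + 0 + 2 + 3 + 1 + 3 + 2 = 34
distinct = 210 − 34 = 176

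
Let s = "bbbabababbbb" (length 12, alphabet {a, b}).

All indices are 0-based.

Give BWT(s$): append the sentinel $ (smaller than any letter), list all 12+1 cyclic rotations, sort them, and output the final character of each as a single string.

rank  rotation       last
    0  $bbbabababbbb  b
    1  abababbbb$bbb  b
    2  ababbbb$bbbab  b
    3  abbbb$bbbabab  b
    4  b$bbbabababbb  b
    5  babababbbb$bb  b
    6  bababbbb$bbba  a
    7  babbbb$bbbaba  a
    8  bb$bbbabababb  b
    9  bbabababbbb$b  b
   10  bbb$bbbababab  b
   11  bbbabababbbb$  $
   12  bbbb$bbbababa  a

bbbbbbaabbb$a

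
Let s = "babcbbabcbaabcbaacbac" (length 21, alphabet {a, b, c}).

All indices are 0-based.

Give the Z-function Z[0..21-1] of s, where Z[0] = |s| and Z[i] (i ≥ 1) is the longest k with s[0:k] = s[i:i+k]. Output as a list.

[21, 0, 1, 0, 1, 5, 0, 1, 0, 2, 0, 0, 1, 0, 2, 0, 0, 0, 2, 0, 0]

Z[0]=21
i=1: outside box; Z[1]=0
i=2: outside box; Z[2]=1 extend→box=[2,3)
i=3: outside box; Z[3]=0
i=4: outside box; Z[4]=1 extend→box=[4,5)
i=5: outside box; Z[5]=5 extend→box=[5,10)
i=6: min(r-i=4, Z[1]=0)=0; Z[6]=0
i=7: min(r-i=3, Z[2]=1)=1; Z[7]=1
i=8: min(r-i=2, Z[3]=0)=0; Z[8]=0
i=9: min(r-i=1, Z[4]=1)=1; Z[9]=2 extend→box=[9,11)
i=10: min(r-i=1, Z[1]=0)=0; Z[10]=0
i=11: outside box; Z[11]=0
i=12: outside box; Z[12]=1 extend→box=[12,13)
i=13: outside box; Z[13]=0
i=14: outside box; Z[14]=2 extend→box=[14,16)
i=15: min(r-i=1, Z[1]=0)=0; Z[15]=0
i=16: outside box; Z[16]=0
i=17: outside box; Z[17]=0
i=18: outside box; Z[18]=2 extend→box=[18,20)
i=19: min(r-i=1, Z[1]=0)=0; Z[19]=0
i=20: outside box; Z[20]=0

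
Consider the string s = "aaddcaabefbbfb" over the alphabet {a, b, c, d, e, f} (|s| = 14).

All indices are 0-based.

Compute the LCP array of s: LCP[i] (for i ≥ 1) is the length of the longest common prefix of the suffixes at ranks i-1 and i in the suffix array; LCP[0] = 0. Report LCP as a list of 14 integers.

[0, 2, 1, 1, 0, 1, 1, 1, 0, 0, 1, 0, 0, 2]

sorted suffixes:
  #0 SA[0]=5  'aabefbbfb'
  #1 SA[1]=0  'aaddcaabefbbfb'
  #2 SA[2]=6  'abefbbfb'
  #3 SA[3]=1  'addcaabefbbfb'
  #4 SA[4]=13  'b'
  #5 SA[5]=10  'bbfb'
  #6 SA[6]=7  'befbbfb'
  #7 SA[7]=11  'bfb'
  #8 SA[8]=4  'caabefbbfb'
  #9 SA[9]=3  'dcaabefbbfb'
  #10 SA[10]=2  'ddcaabefbbfb'
  #11 SA[11]=8  'efbbfb'
  #12 SA[12]=12  'fb'
  #13 SA[13]=9  'fbbfb'

SA = [5, 0, 6, 1, 13, 10, 7, 11, 4, 3, 2, 8, 12, 9]
rank  pair      lcp
   1  s[5:],s[0:]  2  'aa'
   2  s[0:],s[6:]  1  'a'
   3  s[6:],s[1:]  1  'a'
   4  s[1:],s[13:]  0  ''
   5  s[13:],s[10:]  1  'b'
   6  s[10:],s[7:]  1  'b'
   7  s[7:],s[11:]  1  'b'
   8  s[11:],s[4:]  0  ''
   9  s[4:],s[3:]  0  ''
  10  s[3:],s[2:]  1  'd'
  11  s[2:],s[8:]  0  ''
  12  s[8:],s[12:]  0  ''
  13  s[12:],s[9:]  2  'fb'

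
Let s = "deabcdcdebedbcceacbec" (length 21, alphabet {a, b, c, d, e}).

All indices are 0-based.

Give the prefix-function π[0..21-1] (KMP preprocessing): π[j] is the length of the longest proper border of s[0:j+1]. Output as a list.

[0, 0, 0, 0, 0, 1, 0, 1, 2, 0, 0, 1, 0, 0, 0, 0, 0, 0, 0, 0, 0]

π[0] = 0
j=1 s[j]='e': π[1]=0 (border '')
j=2 s[j]='a': π[2]=0 (border '')
j=3 s[j]='b': π[3]=0 (border '')
j=4 s[j]='c': π[4]=0 (border '')
j=5 s[j]='d': π[5]=1 (border 'd')
j=6 s[j]='c': k: 1→0; π[6]=0 (border '')
j=7 s[j]='d': π[7]=1 (border 'd')
j=8 s[j]='e': π[8]=2 (border 'de')
j=9 s[j]='b': k: 2→0; π[9]=0 (border '')
j=10 s[j]='e': π[10]=0 (border '')
j=11 s[j]='d': π[11]=1 (border 'd')
j=12 s[j]='b': k: 1→0; π[12]=0 (border '')
j=13 s[j]='c': π[13]=0 (border '')
j=14 s[j]='c': π[14]=0 (border '')
j=15 s[j]='e': π[15]=0 (border '')
j=16 s[j]='a': π[16]=0 (border '')
j=17 s[j]='c': π[17]=0 (border '')
j=18 s[j]='b': π[18]=0 (border '')
j=19 s[j]='e': π[19]=0 (border '')
j=20 s[j]='c': π[20]=0 (border '')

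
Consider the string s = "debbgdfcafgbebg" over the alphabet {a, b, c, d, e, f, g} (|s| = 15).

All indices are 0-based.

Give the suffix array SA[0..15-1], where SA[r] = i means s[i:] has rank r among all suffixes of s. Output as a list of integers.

[8, 2, 11, 13, 3, 7, 0, 5, 1, 12, 6, 9, 14, 10, 4]

sorted suffixes:
  #0 SA[0]=8  'afgbebg'
  #1 SA[1]=2  'bbgdfcafgbebg'
  #2 SA[2]=11  'bebg'
  #3 SA[3]=13  'bg'
  #4 SA[4]=3  'bgdfcafgbebg'
  #5 SA[5]=7  'cafgbebg'
  #6 SA[6]=0  'debbgdfcafgbebg'
  #7 SA[7]=5  'dfcafgbebg'
  #8 SA[8]=1  'ebbgdfcafgbebg'
  #9 SA[9]=12  'ebg'
  #10 SA[10]=6  'fcafgbebg'
  #11 SA[11]=9  'fgbebg'
  #12 SA[12]=14  'g'
  #13 SA[13]=10  'gbebg'
  #14 SA[14]=4  'gdfcafgbebg'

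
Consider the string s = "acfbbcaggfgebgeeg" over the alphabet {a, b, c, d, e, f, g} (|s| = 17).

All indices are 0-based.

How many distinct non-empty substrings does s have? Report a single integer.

141

rank→(start, suffix):
  0 → (0, 'acfbbcaggfgebgeeg')
  1 → (6, 'aggfgebgeeg')
  2 → (3, 'bbcaggfgebgeeg')
  3 → (4, 'bcaggfgebgeeg')
  4 → (12, 'bgeeg')
  5 → (5, 'caggfgebgeeg')
  6 → (1, 'cfbbcaggfgebgeeg')
  7 → (11, 'ebgeeg')
  8 → (14, 'eeg')
  9 → (15, 'eg')
  10 → (2, 'fbbcaggfgebgeeg')
  11 → (9, 'fgebgeeg')
  12 → (16, 'g')
  13 → (10, 'gebgeeg')
  14 → (13, 'geeg')
  15 → (8, 'gfgebgeeg')
  16 → (7, 'ggfgebgeeg')

SA = [0, 6, 3, 4, 12, 5, 1, 11, 14, 15, 2, 9, 16, 10, 13, 8, 7]
[i] adj suffixes → lcp
  [1] 0/6 → 1 ('a')
  [2] 6/3 → 0 ('')
  [3] 3/4 → 1 ('b')
  [4] 4/12 → 1 ('b')
  [5] 12/5 → 0 ('')
  [6] 5/1 → 1 ('c')
  [7] 1/11 → 0 ('')
  [8] 11/14 → 1 ('e')
  [9] 14/15 → 1 ('e')
  [10] 15/2 → 0 ('')
  [11] 2/9 → 1 ('f')
  [12] 9/16 → 0 ('')
  [13] 16/10 → 1 ('g')
  [14] 10/13 → 2 ('ge')
  [15] 13/8 → 1 ('g')
  [16] 8/7 → 1 ('g')

n(n+1)/2 = 17·18/2 = 153
Σ LCP = 0 + 1 + 0 + 1 + 1 + 0 + 1 + 0 + 1 + 1 + 0 + 1 + 0 + 1 + 2 + 1 + 1 = 12
distinct = 153 − 12 = 141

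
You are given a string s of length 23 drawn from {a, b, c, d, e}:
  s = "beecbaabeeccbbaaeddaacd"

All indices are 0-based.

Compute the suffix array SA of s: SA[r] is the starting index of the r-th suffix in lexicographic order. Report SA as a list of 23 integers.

sorted suffixes:
  #0 SA[0]=5  'aabeeccbbaaeddaacd'
  #1 SA[1]=19  'aacd'
  #2 SA[2]=14  'aaeddaacd'
  #3 SA[3]=6  'abeeccbbaaeddaacd'
  #4 SA[4]=20  'acd'
  #5 SA[5]=15  'aeddaacd'
  #6 SA[6]=4  'baabeeccbbaaeddaacd'
  #7 SA[7]=13  'baaeddaacd'
  #8 SA[8]=12  'bbaaeddaacd'
  #9 SA[9]=0  'beecbaabeeccbbaaeddaacd'
  #10 SA[10]=7  'beeccbbaaeddaacd'
  #11 SA[11]=3  'cbaabeeccbbaaeddaacd'
  #12 SA[12]=11  'cbbaaeddaacd'
  #13 SA[13]=10  'ccbbaaeddaacd'
  #14 SA[14]=21  'cd'
  #15 SA[15]=22  'd'
  #16 SA[16]=18  'daacd'
  #17 SA[17]=17  'ddaacd'
  #18 SA[18]=2  'ecbaabeeccbbaaeddaacd'
  #19 SA[19]=9  'eccbbaaeddaacd'
  #20 SA[20]=16  'eddaacd'
  #21 SA[21]=1  'eecbaabeeccbbaaeddaacd'
  #22 SA[22]=8  'eeccbbaaeddaacd'

[5, 19, 14, 6, 20, 15, 4, 13, 12, 0, 7, 3, 11, 10, 21, 22, 18, 17, 2, 9, 16, 1, 8]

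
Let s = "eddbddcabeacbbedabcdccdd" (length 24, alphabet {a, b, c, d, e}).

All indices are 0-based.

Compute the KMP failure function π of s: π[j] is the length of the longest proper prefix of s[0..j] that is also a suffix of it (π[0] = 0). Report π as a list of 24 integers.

π[0] = 0
j=1 s[j]='d': π[1]=0 (border '')
j=2 s[j]='d': π[2]=0 (border '')
j=3 s[j]='b': π[3]=0 (border '')
j=4 s[j]='d': π[4]=0 (border '')
j=5 s[j]='d': π[5]=0 (border '')
j=6 s[j]='c': π[6]=0 (border '')
j=7 s[j]='a': π[7]=0 (border '')
j=8 s[j]='b': π[8]=0 (border '')
j=9 s[j]='e': π[9]=1 (border 'e')
j=10 s[j]='a': k: 1→0; π[10]=0 (border '')
j=11 s[j]='c': π[11]=0 (border '')
j=12 s[j]='b': π[12]=0 (border '')
j=13 s[j]='b': π[13]=0 (border '')
j=14 s[j]='e': π[14]=1 (border 'e')
j=15 s[j]='d': π[15]=2 (border 'ed')
j=16 s[j]='a': k: 2→0; π[16]=0 (border '')
j=17 s[j]='b': π[17]=0 (border '')
j=18 s[j]='c': π[18]=0 (border '')
j=19 s[j]='d': π[19]=0 (border '')
j=20 s[j]='c': π[20]=0 (border '')
j=21 s[j]='c': π[21]=0 (border '')
j=22 s[j]='d': π[22]=0 (border '')
j=23 s[j]='d': π[23]=0 (border '')

[0, 0, 0, 0, 0, 0, 0, 0, 0, 1, 0, 0, 0, 0, 1, 2, 0, 0, 0, 0, 0, 0, 0, 0]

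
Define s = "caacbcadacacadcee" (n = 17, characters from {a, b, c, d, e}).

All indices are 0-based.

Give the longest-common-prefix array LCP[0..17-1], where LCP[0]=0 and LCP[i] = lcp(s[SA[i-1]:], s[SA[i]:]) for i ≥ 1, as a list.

[0, 1, 3, 2, 1, 2, 0, 0, 2, 2, 3, 1, 1, 0, 1, 0, 1]

rank→(start, suffix):
  0 → (1, 'aacbcadacacadcee')
  1 → (8, 'acacadcee')
  2 → (10, 'acadcee')
  3 → (2, 'acbcadacacadcee')
  4 → (6, 'adacacadcee')
  5 → (12, 'adcee')
  6 → (4, 'bcadacacadcee')
  7 → (0, 'caacbcadacacadcee')
  8 → (9, 'cacadcee')
  9 → (5, 'cadacacadcee')
  10 → (11, 'cadcee')
  11 → (3, 'cbcadacacadcee')
  12 → (14, 'cee')
  13 → (7, 'dacacadcee')
  14 → (13, 'dcee')
  15 → (16, 'e')
  16 → (15, 'ee')

SA = [1, 8, 10, 2, 6, 12, 4, 0, 9, 5, 11, 3, 14, 7, 13, 16, 15]
i: (SA[i-1],SA[i]) lcp shared
  1: (1,8) 1 'a'
  2: (8,10) 3 'aca'
  3: (10,2) 2 'ac'
  4: (2,6) 1 'a'
  5: (6,12) 2 'ad'
  6: (12,4) 0 ''
  7: (4,0) 0 ''
  8: (0,9) 2 'ca'
  9: (9,5) 2 'ca'
  10: (5,11) 3 'cad'
  11: (11,3) 1 'c'
  12: (3,14) 1 'c'
  13: (14,7) 0 ''
  14: (7,13) 1 'd'
  15: (13,16) 0 ''
  16: (16,15) 1 'e'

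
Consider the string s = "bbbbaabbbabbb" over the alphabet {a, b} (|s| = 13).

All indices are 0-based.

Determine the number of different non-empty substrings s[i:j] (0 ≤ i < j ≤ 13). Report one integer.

65

sorted suffixes:
  #0 SA[0]=4  'aabbbabbb'
  #1 SA[1]=9  'abbb'
  #2 SA[2]=5  'abbbabbb'
  #3 SA[3]=12  'b'
  #4 SA[4]=3  'baabbbabbb'
  #5 SA[5]=8  'babbb'
  #6 SA[6]=11  'bb'
  #7 SA[7]=2  'bbaabbbabbb'
  #8 SA[8]=7  'bbabbb'
  #9 SA[9]=10  'bbb'
  #10 SA[10]=1  'bbbaabbbabbb'
  #11 SA[11]=6  'bbbabbb'
  #12 SA[12]=0  'bbbbaabbbabbb'

SA = [4, 9, 5, 12, 3, 8, 11, 2, 7, 10, 1, 6, 0]
i: (SA[i-1],SA[i]) lcp shared
  1: (4,9) 1 'a'
  2: (9,5) 4 'abbb'
  3: (5,12) 0 ''
  4: (12,3) 1 'b'
  5: (3,8) 2 'ba'
  6: (8,11) 1 'b'
  7: (11,2) 2 'bb'
  8: (2,7) 3 'bba'
  9: (7,10) 2 'bb'
  10: (10,1) 3 'bbb'
  11: (1,6) 4 'bbba'
  12: (6,0) 3 'bbb'

n(n+1)/2 = 13·14/2 = 91
Σ LCP = 0 + 1 + 4 + 0 + 1 + 2 + 1 + 2 + 3 + 2 + 3 + 4 + 3 = 26
distinct = 91 − 26 = 65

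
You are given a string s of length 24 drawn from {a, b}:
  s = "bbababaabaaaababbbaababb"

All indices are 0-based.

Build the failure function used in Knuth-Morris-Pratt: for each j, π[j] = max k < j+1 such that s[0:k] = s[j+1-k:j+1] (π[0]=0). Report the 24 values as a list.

[0, 1, 0, 1, 0, 1, 0, 0, 1, 0, 0, 0, 0, 1, 0, 1, 2, 2, 3, 0, 1, 0, 1, 2]

π[0] = 0
j=1 s[j]='b': π[1]=1 (border 'b')
j=2 s[j]='a': k: 1→0; π[2]=0 (border '')
j=3 s[j]='b': π[3]=1 (border 'b')
j=4 s[j]='a': k: 1→0; π[4]=0 (border '')
j=5 s[j]='b': π[5]=1 (border 'b')
j=6 s[j]='a': k: 1→0; π[6]=0 (border '')
j=7 s[j]='a': π[7]=0 (border '')
j=8 s[j]='b': π[8]=1 (border 'b')
j=9 s[j]='a': k: 1→0; π[9]=0 (border '')
j=10 s[j]='a': π[10]=0 (border '')
j=11 s[j]='a': π[11]=0 (border '')
j=12 s[j]='a': π[12]=0 (border '')
j=13 s[j]='b': π[13]=1 (border 'b')
j=14 s[j]='a': k: 1→0; π[14]=0 (border '')
j=15 s[j]='b': π[15]=1 (border 'b')
j=16 s[j]='b': π[16]=2 (border 'bb')
j=17 s[j]='b': k: 2→1; π[17]=2 (border 'bb')
j=18 s[j]='a': π[18]=3 (border 'bba')
j=19 s[j]='a': k: 3→0; π[19]=0 (border '')
j=20 s[j]='b': π[20]=1 (border 'b')
j=21 s[j]='a': k: 1→0; π[21]=0 (border '')
j=22 s[j]='b': π[22]=1 (border 'b')
j=23 s[j]='b': π[23]=2 (border 'bb')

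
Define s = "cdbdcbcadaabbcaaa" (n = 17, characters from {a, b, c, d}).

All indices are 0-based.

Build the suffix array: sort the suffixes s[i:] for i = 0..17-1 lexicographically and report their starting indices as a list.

sorted suffixes:
  #0 SA[0]=16  'a'
  #1 SA[1]=15  'aa'
  #2 SA[2]=14  'aaa'
  #3 SA[3]=9  'aabbcaaa'
  #4 SA[4]=10  'abbcaaa'
  #5 SA[5]=7  'adaabbcaaa'
  #6 SA[6]=11  'bbcaaa'
  #7 SA[7]=12  'bcaaa'
  #8 SA[8]=5  'bcadaabbcaaa'
  #9 SA[9]=2  'bdcbcadaabbcaaa'
  #10 SA[10]=13  'caaa'
  #11 SA[11]=6  'cadaabbcaaa'
  #12 SA[12]=4  'cbcadaabbcaaa'
  #13 SA[13]=0  'cdbdcbcadaabbcaaa'
  #14 SA[14]=8  'daabbcaaa'
  #15 SA[15]=1  'dbdcbcadaabbcaaa'
  #16 SA[16]=3  'dcbcadaabbcaaa'

[16, 15, 14, 9, 10, 7, 11, 12, 5, 2, 13, 6, 4, 0, 8, 1, 3]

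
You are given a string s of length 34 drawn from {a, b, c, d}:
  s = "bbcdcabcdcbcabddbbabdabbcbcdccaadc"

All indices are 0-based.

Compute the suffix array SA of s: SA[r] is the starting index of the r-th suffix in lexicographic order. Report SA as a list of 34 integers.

[30, 21, 5, 18, 12, 31, 17, 16, 22, 0, 10, 23, 1, 6, 25, 19, 13, 33, 29, 4, 11, 9, 24, 28, 2, 7, 26, 20, 15, 32, 3, 8, 27, 14]

sorted suffixes:
  #0 SA[0]=30  'aadc'
  #1 SA[1]=21  'abbcbcdccaadc'
  #2 SA[2]=5  'abcdcbcabddbbabdabbcbcdccaadc'
  #3 SA[3]=18  'abdabbcbcdccaadc'
  #4 SA[4]=12  'abddbbabdabbcbcdccaadc'
  #5 SA[5]=31  'adc'
  #6 SA[6]=17  'babdabbcbcdccaadc'
  #7 SA[7]=16  'bbabdabbcbcdccaadc'
  #8 SA[8]=22  'bbcbcdccaadc'
  #9 SA[9]=0  'bbcdcabcdcbcabddbbabdabbcbcdccaadc'
  #10 SA[10]=10  'bcabddbbabdabbcbcdccaadc'
  #11 SA[11]=23  'bcbcdccaadc'
  #12 SA[12]=1  'bcdcabcdcbcabddbbabdabbcbcdccaadc'
  #13 SA[13]=6  'bcdcbcabddbbabdabbcbcdccaadc'
  #14 SA[14]=25  'bcdccaadc'
  #15 SA[15]=19  'bdabbcbcdccaadc'
  #16 SA[16]=13  'bddbbabdabbcbcdccaadc'
  #17 SA[17]=33  'c'
  #18 SA[18]=29  'caadc'
  #19 SA[19]=4  'cabcdcbcabddbbabdabbcbcdccaadc'
  #20 SA[20]=11  'cabddbbabdabbcbcdccaadc'
  #21 SA[21]=9  'cbcabddbbabdabbcbcdccaadc'
  #22 SA[22]=24  'cbcdccaadc'
  #23 SA[23]=28  'ccaadc'
  #24 SA[24]=2  'cdcabcdcbcabddbbabdabbcbcdccaadc'
  #25 SA[25]=7  'cdcbcabddbbabdabbcbcdccaadc'
  #26 SA[26]=26  'cdccaadc'
  #27 SA[27]=20  'dabbcbcdccaadc'
  #28 SA[28]=15  'dbbabdabbcbcdccaadc'
  #29 SA[29]=32  'dc'
  #30 SA[30]=3  'dcabcdcbcabddbbabdabbcbcdccaadc'
  #31 SA[31]=8  'dcbcabddbbabdabbcbcdccaadc'
  #32 SA[32]=27  'dccaadc'
  #33 SA[33]=14  'ddbbabdabbcbcdccaadc'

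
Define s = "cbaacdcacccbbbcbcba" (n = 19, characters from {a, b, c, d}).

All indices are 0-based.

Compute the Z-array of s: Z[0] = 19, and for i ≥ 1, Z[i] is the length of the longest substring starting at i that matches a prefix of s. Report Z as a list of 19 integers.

Z[0]=19
i=1: outside box; Z[1]=0
i=2: outside box; Z[2]=0
i=3: outside box; Z[3]=0
i=4: outside box; Z[4]=1 grow→box=[4,5)
i=5: outside box; Z[5]=0
i=6: outside box; Z[6]=1 grow→box=[6,7)
i=7: outside box; Z[7]=0
i=8: outside box; Z[8]=1 grow→box=[8,9)
i=9: outside box; Z[9]=1 grow→box=[9,10)
i=10: outside box; Z[10]=2 grow→box=[10,12)
i=11: min(r-i=1, Z[1]=0)=0; Z[11]=0
i=12: outside box; Z[12]=0
i=13: outside box; Z[13]=0
i=14: outside box; Z[14]=2 grow→box=[14,16)
i=15: min(r-i=1, Z[1]=0)=0; Z[15]=0
i=16: outside box; Z[16]=3 grow→box=[16,19)
i=17: min(r-i=2, Z[1]=0)=0; Z[17]=0
i=18: min(r-i=1, Z[2]=0)=0; Z[18]=0

[19, 0, 0, 0, 1, 0, 1, 0, 1, 1, 2, 0, 0, 0, 2, 0, 3, 0, 0]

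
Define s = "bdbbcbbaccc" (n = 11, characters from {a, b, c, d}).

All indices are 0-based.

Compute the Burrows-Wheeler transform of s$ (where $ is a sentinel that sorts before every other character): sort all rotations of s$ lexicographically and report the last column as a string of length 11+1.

rank  rotation      last
    0  $bdbbcbbaccc  c
    1  accc$bdbbcbb  b
    2  baccc$bdbbcb  b
    3  bbaccc$bdbbc  c
    4  bbcbbaccc$bd  d
    5  bcbbaccc$bdb  b
    6  bdbbcbbaccc$  $
    7  c$bdbbcbbacc  c
    8  cbbaccc$bdbb  b
    9  cc$bdbbcbbac  c
   10  ccc$bdbbcbba  a
   11  dbbcbbaccc$b  b

cbbcdb$cbcab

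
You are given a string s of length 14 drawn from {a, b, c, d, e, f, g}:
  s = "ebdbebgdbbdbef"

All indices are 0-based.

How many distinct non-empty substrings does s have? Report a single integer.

88

sorted suffixes:
  #0 SA[0]=8  'bbdbef'
  #1 SA[1]=1  'bdbebgdbbdbef'
  #2 SA[2]=9  'bdbef'
  #3 SA[3]=3  'bebgdbbdbef'
  #4 SA[4]=11  'bef'
  #5 SA[5]=5  'bgdbbdbef'
  #6 SA[6]=7  'dbbdbef'
  #7 SA[7]=2  'dbebgdbbdbef'
  #8 SA[8]=10  'dbef'
  #9 SA[9]=0  'ebdbebgdbbdbef'
  #10 SA[10]=4  'ebgdbbdbef'
  #11 SA[11]=12  'ef'
  #12 SA[12]=13  'f'
  #13 SA[13]=6  'gdbbdbef'

SA = [8, 1, 9, 3, 11, 5, 7, 2, 10, 0, 4, 12, 13, 6]
rank  pair      lcp
   1  s[8:],s[1:]  1  'b'
   2  s[1:],s[9:]  4  'bdbe'
   3  s[9:],s[3:]  1  'b'
   4  s[3:],s[11:]  2  'be'
   5  s[11:],s[5:]  1  'b'
   6  s[5:],s[7:]  0  ''
   7  s[7:],s[2:]  2  'db'
   8  s[2:],s[10:]  3  'dbe'
   9  s[10:],s[0:]  0  ''
  10  s[0:],s[4:]  2  'eb'
  11  s[4:],s[12:]  1  'e'
  12  s[12:],s[13:]  0  ''
  13  s[13:],s[6:]  0  ''

n(n+1)/2 = 14·15/2 = 105
Σ LCP = 0 + 1 + 4 + 1 + 2 + 1 + 0 + 2 + 3 + 0 + 2 + 1 + 0 + 0 = 17
distinct = 105 − 17 = 88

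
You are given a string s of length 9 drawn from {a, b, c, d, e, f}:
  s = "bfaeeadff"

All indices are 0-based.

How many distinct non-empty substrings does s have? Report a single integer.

41

rank | idx | suffix
   0 |   5 | adff
   1 |   2 | aeeadff
   2 |   0 | bfaeeadff
   3 |   6 | dff
   4 |   4 | eadff
   5 |   3 | eeadff
   6 |   8 | f
   7 |   1 | faeeadff
   8 |   7 | ff

SA = [5, 2, 0, 6, 4, 3, 8, 1, 7]
i: (SA[i-1],SA[i]) lcp shared
  1: (5,2) 1 'a'
  2: (2,0) 0 ''
  3: (0,6) 0 ''
  4: (6,4) 0 ''
  5: (4,3) 1 'e'
  6: (3,8) 0 ''
  7: (8,1) 1 'f'
  8: (1,7) 1 'f'

n(n+1)/2 = 9·10/2 = 45
Σ LCP = 0 + 1 + 0 + 0 + 0 + 1 + 0 + 1 + 1 = 4
distinct = 45 − 4 = 41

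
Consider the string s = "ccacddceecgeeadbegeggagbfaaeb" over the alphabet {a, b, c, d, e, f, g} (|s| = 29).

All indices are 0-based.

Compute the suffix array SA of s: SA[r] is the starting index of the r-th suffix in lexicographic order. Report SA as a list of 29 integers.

rank | idx | suffix
   0 |  25 | aaeb
   1 |   2 | acddceecgeeadbegeggagbfaaeb
   2 |  13 | adbegeggagbfaaeb
   3 |  26 | aeb
   4 |  21 | agbfaaeb
   5 |  28 | b
   6 |  15 | begeggagbfaaeb
   7 |  23 | bfaaeb
   8 |   1 | cacddceecgeeadbegeggagbfaaeb
   9 |   0 | ccacddceecgeeadbegeggagbfaaeb
  10 |   3 | cddceecgeeadbegeggagbfaaeb
  11 |   6 | ceecgeeadbegeggagbfaaeb
  12 |   9 | cgeeadbegeggagbfaaeb
  13 |  14 | dbegeggagbfaaeb
  14 |   5 | dceecgeeadbegeggagbfaaeb
  15 |   4 | ddceecgeeadbegeggagbfaaeb
  16 |  12 | eadbegeggagbfaaeb
  17 |  27 | eb
  18 |   8 | ecgeeadbegeggagbfaaeb
  19 |  11 | eeadbegeggagbfaaeb
  20 |   7 | eecgeeadbegeggagbfaaeb
  21 |  16 | egeggagbfaaeb
  22 |  18 | eggagbfaaeb
  23 |  24 | faaeb
  24 |  20 | gagbfaaeb
  25 |  22 | gbfaaeb
  26 |  10 | geeadbegeggagbfaaeb
  27 |  17 | geggagbfaaeb
  28 |  19 | ggagbfaaeb

[25, 2, 13, 26, 21, 28, 15, 23, 1, 0, 3, 6, 9, 14, 5, 4, 12, 27, 8, 11, 7, 16, 18, 24, 20, 22, 10, 17, 19]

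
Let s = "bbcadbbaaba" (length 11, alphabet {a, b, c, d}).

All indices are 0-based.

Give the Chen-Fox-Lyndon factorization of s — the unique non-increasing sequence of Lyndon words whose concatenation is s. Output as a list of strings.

["bbc", "adbb", "aab", "a"]

emit factor 1: 'bbc' (i=0, period=3)
emit factor 2: 'adbb' (i=3, period=4)
emit factor 3: 'aab' (i=7, period=3)
emit factor 4: 'a' (i=10, period=1)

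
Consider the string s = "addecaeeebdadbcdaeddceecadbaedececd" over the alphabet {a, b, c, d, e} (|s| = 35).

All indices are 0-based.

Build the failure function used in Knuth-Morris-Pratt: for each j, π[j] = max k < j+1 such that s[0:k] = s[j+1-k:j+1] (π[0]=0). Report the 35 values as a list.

[0, 0, 0, 0, 0, 1, 0, 0, 0, 0, 0, 1, 2, 0, 0, 0, 1, 0, 0, 0, 0, 0, 0, 0, 1, 2, 0, 1, 0, 0, 0, 0, 0, 0, 0]

π[0] = 0
j=1 s[j]='d': π[1]=0 (border '')
j=2 s[j]='d': π[2]=0 (border '')
j=3 s[j]='e': π[3]=0 (border '')
j=4 s[j]='c': π[4]=0 (border '')
j=5 s[j]='a': π[5]=1 (border 'a')
j=6 s[j]='e': k: 1→0; π[6]=0 (border '')
j=7 s[j]='e': π[7]=0 (border '')
j=8 s[j]='e': π[8]=0 (border '')
j=9 s[j]='b': π[9]=0 (border '')
j=10 s[j]='d': π[10]=0 (border '')
j=11 s[j]='a': π[11]=1 (border 'a')
j=12 s[j]='d': π[12]=2 (border 'ad')
j=13 s[j]='b': k: 2→0; π[13]=0 (border '')
j=14 s[j]='c': π[14]=0 (border '')
j=15 s[j]='d': π[15]=0 (border '')
j=16 s[j]='a': π[16]=1 (border 'a')
j=17 s[j]='e': k: 1→0; π[17]=0 (border '')
j=18 s[j]='d': π[18]=0 (border '')
j=19 s[j]='d': π[19]=0 (border '')
j=20 s[j]='c': π[20]=0 (border '')
j=21 s[j]='e': π[21]=0 (border '')
j=22 s[j]='e': π[22]=0 (border '')
j=23 s[j]='c': π[23]=0 (border '')
j=24 s[j]='a': π[24]=1 (border 'a')
j=25 s[j]='d': π[25]=2 (border 'ad')
j=26 s[j]='b': k: 2→0; π[26]=0 (border '')
j=27 s[j]='a': π[27]=1 (border 'a')
j=28 s[j]='e': k: 1→0; π[28]=0 (border '')
j=29 s[j]='d': π[29]=0 (border '')
j=30 s[j]='e': π[30]=0 (border '')
j=31 s[j]='c': π[31]=0 (border '')
j=32 s[j]='e': π[32]=0 (border '')
j=33 s[j]='c': π[33]=0 (border '')
j=34 s[j]='d': π[34]=0 (border '')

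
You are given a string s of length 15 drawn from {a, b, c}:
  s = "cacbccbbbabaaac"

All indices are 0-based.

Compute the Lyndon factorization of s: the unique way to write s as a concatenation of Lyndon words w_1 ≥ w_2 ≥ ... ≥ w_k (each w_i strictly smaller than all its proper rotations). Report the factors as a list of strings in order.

["c", "acbccbbb", "ab", "aaac"]

emit factor 1: 'c' (i=0, period=1)
emit factor 2: 'acbccbbb' (i=1, period=8)
emit factor 3: 'ab' (i=9, period=2)
emit factor 4: 'aaac' (i=11, period=4)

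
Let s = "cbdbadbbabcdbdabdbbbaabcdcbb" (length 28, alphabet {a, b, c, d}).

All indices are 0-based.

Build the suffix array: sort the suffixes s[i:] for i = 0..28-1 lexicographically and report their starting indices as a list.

rank→(start, suffix):
  0 → (20, 'aabcdcbb')
  1 → (8, 'abcdbdabdbbbaabcdcbb')
  2 → (21, 'abcdcbb')
  3 → (14, 'abdbbbaabcdcbb')
  4 → (4, 'adbbabcdbdabdbbbaabcdcbb')
  5 → (27, 'b')
  6 → (19, 'baabcdcbb')
  7 → (7, 'babcdbdabdbbbaabcdcbb')
  8 → (3, 'badbbabcdbdabdbbbaabcdcbb')
  9 → (26, 'bb')
  10 → (18, 'bbaabcdcbb')
  11 → (6, 'bbabcdbdabdbbbaabcdcbb')
  12 → (17, 'bbbaabcdcbb')
  13 → (9, 'bcdbdabdbbbaabcdcbb')
  14 → (22, 'bcdcbb')
  15 → (12, 'bdabdbbbaabcdcbb')
  16 → (1, 'bdbadbbabcdbdabdbbbaabcdcbb')
  17 → (15, 'bdbbbaabcdcbb')
  18 → (25, 'cbb')
  19 → (0, 'cbdbadbbabcdbdabdbbbaabcdcbb')
  20 → (10, 'cdbdabdbbbaabcdcbb')
  21 → (23, 'cdcbb')
  22 → (13, 'dabdbbbaabcdcbb')
  23 → (2, 'dbadbbabcdbdabdbbbaabcdcbb')
  24 → (5, 'dbbabcdbdabdbbbaabcdcbb')
  25 → (16, 'dbbbaabcdcbb')
  26 → (11, 'dbdabdbbbaabcdcbb')
  27 → (24, 'dcbb')

[20, 8, 21, 14, 4, 27, 19, 7, 3, 26, 18, 6, 17, 9, 22, 12, 1, 15, 25, 0, 10, 23, 13, 2, 5, 16, 11, 24]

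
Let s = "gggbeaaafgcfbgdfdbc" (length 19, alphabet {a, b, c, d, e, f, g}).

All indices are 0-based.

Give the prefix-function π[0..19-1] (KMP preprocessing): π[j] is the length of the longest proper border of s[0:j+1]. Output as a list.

π[0] = 0
j=1 s[j]='g': π[1]=1 (border 'g')
j=2 s[j]='g': π[2]=2 (border 'gg')
j=3 s[j]='b': k: 2→1→0; π[3]=0 (border '')
j=4 s[j]='e': π[4]=0 (border '')
j=5 s[j]='a': π[5]=0 (border '')
j=6 s[j]='a': π[6]=0 (border '')
j=7 s[j]='a': π[7]=0 (border '')
j=8 s[j]='f': π[8]=0 (border '')
j=9 s[j]='g': π[9]=1 (border 'g')
j=10 s[j]='c': k: 1→0; π[10]=0 (border '')
j=11 s[j]='f': π[11]=0 (border '')
j=12 s[j]='b': π[12]=0 (border '')
j=13 s[j]='g': π[13]=1 (border 'g')
j=14 s[j]='d': k: 1→0; π[14]=0 (border '')
j=15 s[j]='f': π[15]=0 (border '')
j=16 s[j]='d': π[16]=0 (border '')
j=17 s[j]='b': π[17]=0 (border '')
j=18 s[j]='c': π[18]=0 (border '')

[0, 1, 2, 0, 0, 0, 0, 0, 0, 1, 0, 0, 0, 1, 0, 0, 0, 0, 0]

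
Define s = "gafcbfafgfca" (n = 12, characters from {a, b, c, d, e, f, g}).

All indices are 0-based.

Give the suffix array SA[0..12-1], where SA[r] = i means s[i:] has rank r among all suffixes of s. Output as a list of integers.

[11, 1, 6, 4, 10, 3, 5, 9, 2, 7, 0, 8]

rank | idx | suffix
   0 |  11 | a
   1 |   1 | afcbfafgfca
   2 |   6 | afgfca
   3 |   4 | bfafgfca
   4 |  10 | ca
   5 |   3 | cbfafgfca
   6 |   5 | fafgfca
   7 |   9 | fca
   8 |   2 | fcbfafgfca
   9 |   7 | fgfca
  10 |   0 | gafcbfafgfca
  11 |   8 | gfca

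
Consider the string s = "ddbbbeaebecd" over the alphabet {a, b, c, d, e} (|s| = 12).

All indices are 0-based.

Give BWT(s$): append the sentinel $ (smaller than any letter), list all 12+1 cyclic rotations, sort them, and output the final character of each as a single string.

dedbbeecd$bab

rank  rotation       last
    0  $ddbbbeaebecd  d
    1  aebecd$ddbbbe  e
    2  bbbeaebecd$dd  d
    3  bbeaebecd$ddb  b
    4  beaebecd$ddbb  b
    5  becd$ddbbbeae  e
    6  cd$ddbbbeaebe  e
    7  d$ddbbbeaebec  c
    8  dbbbeaebecd$d  d
    9  ddbbbeaebecd$  $
   10  eaebecd$ddbbb  b
   11  ebecd$ddbbbea  a
   12  ecd$ddbbbeaeb  b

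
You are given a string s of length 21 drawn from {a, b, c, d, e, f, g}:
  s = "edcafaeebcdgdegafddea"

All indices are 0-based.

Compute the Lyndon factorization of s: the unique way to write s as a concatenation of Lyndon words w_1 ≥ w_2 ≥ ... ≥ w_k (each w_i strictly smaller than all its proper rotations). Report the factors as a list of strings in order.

["e", "d", "c", "af", "aeebcdgdegafdde", "a"]

emit factor 1: 'e' (i=0, period=1)
emit factor 2: 'd' (i=1, period=1)
emit factor 3: 'c' (i=2, period=1)
emit factor 4: 'af' (i=3, period=2)
emit factor 5: 'aeebcdgdegafdde' (i=5, period=15)
emit factor 6: 'a' (i=20, period=1)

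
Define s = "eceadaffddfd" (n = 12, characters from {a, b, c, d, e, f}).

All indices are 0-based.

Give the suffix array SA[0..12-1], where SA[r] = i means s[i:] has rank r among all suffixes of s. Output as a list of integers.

sorted suffixes:
  #0 SA[0]=3  'adaffddfd'
  #1 SA[1]=5  'affddfd'
  #2 SA[2]=1  'ceadaffddfd'
  #3 SA[3]=11  'd'
  #4 SA[4]=4  'daffddfd'
  #5 SA[5]=8  'ddfd'
  #6 SA[6]=9  'dfd'
  #7 SA[7]=2  'eadaffddfd'
  #8 SA[8]=0  'eceadaffddfd'
  #9 SA[9]=10  'fd'
  #10 SA[10]=7  'fddfd'
  #11 SA[11]=6  'ffddfd'

[3, 5, 1, 11, 4, 8, 9, 2, 0, 10, 7, 6]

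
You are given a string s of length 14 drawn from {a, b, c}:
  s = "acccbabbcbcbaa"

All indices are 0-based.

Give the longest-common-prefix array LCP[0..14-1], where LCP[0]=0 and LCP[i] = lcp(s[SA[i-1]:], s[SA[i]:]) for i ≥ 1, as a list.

rank→(start, suffix):
  0 → (13, 'a')
  1 → (12, 'aa')
  2 → (5, 'abbcbcbaa')
  3 → (0, 'acccbabbcbcbaa')
  4 → (11, 'baa')
  5 → (4, 'babbcbcbaa')
  6 → (6, 'bbcbcbaa')
  7 → (9, 'bcbaa')
  8 → (7, 'bcbcbaa')
  9 → (10, 'cbaa')
  10 → (3, 'cbabbcbcbaa')
  11 → (8, 'cbcbaa')
  12 → (2, 'ccbabbcbcbaa')
  13 → (1, 'cccbabbcbcbaa')

SA = [13, 12, 5, 0, 11, 4, 6, 9, 7, 10, 3, 8, 2, 1]
i: (SA[i-1],SA[i]) lcp shared
  1: (13,12) 1 'a'
  2: (12,5) 1 'a'
  3: (5,0) 1 'a'
  4: (0,11) 0 ''
  5: (11,4) 2 'ba'
  6: (4,6) 1 'b'
  7: (6,9) 1 'b'
  8: (9,7) 3 'bcb'
  9: (7,10) 0 ''
  10: (10,3) 3 'cba'
  11: (3,8) 2 'cb'
  12: (8,2) 1 'c'
  13: (2,1) 2 'cc'

[0, 1, 1, 1, 0, 2, 1, 1, 3, 0, 3, 2, 1, 2]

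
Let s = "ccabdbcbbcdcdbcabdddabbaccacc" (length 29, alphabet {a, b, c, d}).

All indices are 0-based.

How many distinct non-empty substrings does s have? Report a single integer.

sorted suffixes:
  #0 SA[0]=20  'abbaccacc'
  #1 SA[1]=2  'abdbcbbcdcdbcabdddabbaccacc'
  #2 SA[2]=15  'abdddabbaccacc'
  #3 SA[3]=26  'acc'
  #4 SA[4]=23  'accacc'
  #5 SA[5]=22  'baccacc'
  #6 SA[6]=21  'bbaccacc'
  #7 SA[7]=7  'bbcdcdbcabdddabbaccacc'
  #8 SA[8]=13  'bcabdddabbaccacc'
  #9 SA[9]=5  'bcbbcdcdbcabdddabbaccacc'
  #10 SA[10]=8  'bcdcdbcabdddabbaccacc'
  #11 SA[11]=3  'bdbcbbcdcdbcabdddabbaccacc'
  #12 SA[12]=16  'bdddabbaccacc'
  #13 SA[13]=28  'c'
  #14 SA[14]=1  'cabdbcbbcdcdbcabdddabbaccacc'
  #15 SA[15]=14  'cabdddabbaccacc'
  #16 SA[16]=25  'cacc'
  #17 SA[17]=6  'cbbcdcdbcabdddabbaccacc'
  #18 SA[18]=27  'cc'
  #19 SA[19]=0  'ccabdbcbbcdcdbcabdddabbaccacc'
  #20 SA[20]=24  'ccacc'
  #21 SA[21]=11  'cdbcabdddabbaccacc'
  #22 SA[22]=9  'cdcdbcabdddabbaccacc'
  #23 SA[23]=19  'dabbaccacc'
  #24 SA[24]=12  'dbcabdddabbaccacc'
  #25 SA[25]=4  'dbcbbcdcdbcabdddabbaccacc'
  #26 SA[26]=10  'dcdbcabdddabbaccacc'
  #27 SA[27]=18  'ddabbaccacc'
  #28 SA[28]=17  'dddabbaccacc'

SA = [20, 2, 15, 26, 23, 22, 21, 7, 13, 5, 8, 3, 16, 28, 1, 14, 25, 6, 27, 0, 24, 11, 9, 19, 12, 4, 10, 18, 17]
[i] adj suffixes → lcp
  [1] 20/2 → 2 ('ab')
  [2] 2/15 → 3 ('abd')
  [3] 15/26 → 1 ('a')
  [4] 26/23 → 3 ('acc')
  [5] 23/22 → 0 ('')
  [6] 22/21 → 1 ('b')
  [7] 21/7 → 2 ('bb')
  [8] 7/13 → 1 ('b')
  [9] 13/5 → 2 ('bc')
  [10] 5/8 → 2 ('bc')
  [11] 8/3 → 1 ('b')
  [12] 3/16 → 2 ('bd')
  [13] 16/28 → 0 ('')
  [14] 28/1 → 1 ('c')
  [15] 1/14 → 4 ('cabd')
  [16] 14/25 → 2 ('ca')
  [17] 25/6 → 1 ('c')
  [18] 6/27 → 1 ('c')
  [19] 27/0 → 2 ('cc')
  [20] 0/24 → 3 ('cca')
  [21] 24/11 → 1 ('c')
  [22] 11/9 → 2 ('cd')
  [23] 9/19 → 0 ('')
  [24] 19/12 → 1 ('d')
  [25] 12/4 → 3 ('dbc')
  [26] 4/10 → 1 ('d')
  [27] 10/18 → 1 ('d')
  [28] 18/17 → 2 ('dd')

n(n+1)/2 = 29·30/2 = 435
Σ LCP = 0 + 2 + 3 + 1 + 3 + 0 + 1 + 2 + 1 + 2 + 2 + 1 + 2 + 0 + 1 + 4 + 2 + 1 + 1 + 2 + 3 + 1 + 2 + 0 + 1 + 3 + 1 + 1 + 2 = 45
distinct = 435 − 45 = 390

390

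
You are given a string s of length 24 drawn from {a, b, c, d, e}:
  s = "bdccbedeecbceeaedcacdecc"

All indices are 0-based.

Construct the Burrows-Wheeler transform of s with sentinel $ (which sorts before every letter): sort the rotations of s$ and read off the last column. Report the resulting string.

ccec$ccdecedabebceeedabcd

rank  rotation                   last
    0  $bdccbedeecbceeaedcacdecc  c
    1  acdecc$bdccbedeecbceeaedc  c
    2  aedcacdecc$bdccbedeecbcee  e
    3  bceeaedcacdecc$bdccbedeec  c
    4  bdccbedeecbceeaedcacdecc$  $
    5  bedeecbceeaedcacdecc$bdcc  c
    6  c$bdccbedeecbceeaedcacdec  c
    7  cacdecc$bdccbedeecbceeaed  d
    8  cbceeaedcacdecc$bdccbedee  e
    9  cbedeecbceeaedcacdecc$bdc  c
   10  cc$bdccbedeecbceeaedcacde  e
   11  ccbedeecbceeaedcacdecc$bd  d
   12  cdecc$bdccbedeecbceeaedca  a
   13  ceeaedcacdecc$bdccbedeecb  b
   14  dcacdecc$bdccbedeecbceeae  e
   15  dccbedeecbceeaedcacdecc$b  b
   16  decc$bdccbedeecbceeaedcac  c
   17  deecbceeaedcacdecc$bdccbe  e
   18  eaedcacdecc$bdccbedeecbce  e
   19  ecbceeaedcacdecc$bdccbede  e
   20  ecc$bdccbedeecbceeaedcacd  d
   21  edcacdecc$bdccbedeecbceea  a
   22  edeecbceeaedcacdecc$bdccb  b
   23  eeaedcacdecc$bdccbedeecbc  c
   24  eecbceeaedcacdecc$bdccbed  d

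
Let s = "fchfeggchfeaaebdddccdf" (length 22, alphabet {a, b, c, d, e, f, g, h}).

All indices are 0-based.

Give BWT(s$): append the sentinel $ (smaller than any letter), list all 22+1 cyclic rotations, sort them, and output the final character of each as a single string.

rank  rotation                 last
    0  $fchfeggchfeaaebdddccdf  f
    1  aaebdddccdf$fchfeggchfe  e
    2  aebdddccdf$fchfeggchfea  a
    3  bdddccdf$fchfeggchfeaae  e
    4  ccdf$fchfeggchfeaaebddd  d
    5  cdf$fchfeggchfeaaebdddc  c
    6  chfeaaebdddccdf$fchfegg  g
    7  chfeggchfeaaebdddccdf$f  f
    8  dccdf$fchfeggchfeaaebdd  d
    9  ddccdf$fchfeggchfeaaebd  d
   10  dddccdf$fchfeggchfeaaeb  b
   11  df$fchfeggchfeaaebdddcc  c
   12  eaaebdddccdf$fchfeggchf  f
   13  ebdddccdf$fchfeggchfeaa  a
   14  eggchfeaaebdddccdf$fchf  f
   15  f$fchfeggchfeaaebdddccd  d
   16  fchfeggchfeaaebdddccdf$  $
   17  feaaebdddccdf$fchfeggch  h
   18  feggchfeaaebdddccdf$fch  h
   19  gchfeaaebdddccdf$fchfeg  g
   20  ggchfeaaebdddccdf$fchfe  e
   21  hfeaaebdddccdf$fchfeggc  c
   22  hfeggchfeaaebdddccdf$fc  c

feaedcgfddbcfafd$hhgecc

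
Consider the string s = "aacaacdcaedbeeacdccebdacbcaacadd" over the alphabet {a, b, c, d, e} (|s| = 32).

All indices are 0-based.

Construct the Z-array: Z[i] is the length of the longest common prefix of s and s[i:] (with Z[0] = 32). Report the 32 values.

Z[0]=32
i=1: fresh scan; Z[1]=1 grow→box=[1,2)
i=2: fresh scan; Z[2]=0
i=3: fresh scan; Z[3]=3 grow→box=[3,6)
i=4: min(r-i=2, Z[1]=1)=1; Z[4]=1
i=5: min(r-i=1, Z[2]=0)=0; Z[5]=0
i=6: fresh scan; Z[6]=0
i=7: fresh scan; Z[7]=0
i=8: fresh scan; Z[8]=1 grow→box=[8,9)
i=9: fresh scan; Z[9]=0
i=10: fresh scan; Z[10]=0
i=11: fresh scan; Z[11]=0
i=12: fresh scan; Z[12]=0
i=13: fresh scan; Z[13]=0
i=14: fresh scan; Z[14]=1 grow→box=[14,15)
i=15: fresh scan; Z[15]=0
i=16: fresh scan; Z[16]=0
i=17: fresh scan; Z[17]=0
i=18: fresh scan; Z[18]=0
i=19: fresh scan; Z[19]=0
i=20: fresh scan; Z[20]=0
i=21: fresh scan; Z[21]=0
i=22: fresh scan; Z[22]=1 grow→box=[22,23)
i=23: fresh scan; Z[23]=0
i=24: fresh scan; Z[24]=0
i=25: fresh scan; Z[25]=0
i=26: fresh scan; Z[26]=4 grow→box=[26,30)
i=27: min(r-i=3, Z[1]=1)=1; Z[27]=1
i=28: min(r-i=2, Z[2]=0)=0; Z[28]=0
i=29: min(r-i=1, Z[3]=3)=1; Z[29]=1
i=30: fresh scan; Z[30]=0
i=31: fresh scan; Z[31]=0

[32, 1, 0, 3, 1, 0, 0, 0, 1, 0, 0, 0, 0, 0, 1, 0, 0, 0, 0, 0, 0, 0, 1, 0, 0, 0, 4, 1, 0, 1, 0, 0]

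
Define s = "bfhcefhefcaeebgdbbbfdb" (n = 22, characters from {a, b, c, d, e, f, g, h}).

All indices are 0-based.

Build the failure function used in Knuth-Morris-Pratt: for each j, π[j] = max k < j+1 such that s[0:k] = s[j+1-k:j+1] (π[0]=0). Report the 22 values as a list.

π[0] = 0
j=1 s[j]='f': π[1]=0 (border '')
j=2 s[j]='h': π[2]=0 (border '')
j=3 s[j]='c': π[3]=0 (border '')
j=4 s[j]='e': π[4]=0 (border '')
j=5 s[j]='f': π[5]=0 (border '')
j=6 s[j]='h': π[6]=0 (border '')
j=7 s[j]='e': π[7]=0 (border '')
j=8 s[j]='f': π[8]=0 (border '')
j=9 s[j]='c': π[9]=0 (border '')
j=10 s[j]='a': π[10]=0 (border '')
j=11 s[j]='e': π[11]=0 (border '')
j=12 s[j]='e': π[12]=0 (border '')
j=13 s[j]='b': π[13]=1 (border 'b')
j=14 s[j]='g': k: 1→0; π[14]=0 (border '')
j=15 s[j]='d': π[15]=0 (border '')
j=16 s[j]='b': π[16]=1 (border 'b')
j=17 s[j]='b': k: 1→0; π[17]=1 (border 'b')
j=18 s[j]='b': k: 1→0; π[18]=1 (border 'b')
j=19 s[j]='f': π[19]=2 (border 'bf')
j=20 s[j]='d': k: 2→0; π[20]=0 (border '')
j=21 s[j]='b': π[21]=1 (border 'b')

[0, 0, 0, 0, 0, 0, 0, 0, 0, 0, 0, 0, 0, 1, 0, 0, 1, 1, 1, 2, 0, 1]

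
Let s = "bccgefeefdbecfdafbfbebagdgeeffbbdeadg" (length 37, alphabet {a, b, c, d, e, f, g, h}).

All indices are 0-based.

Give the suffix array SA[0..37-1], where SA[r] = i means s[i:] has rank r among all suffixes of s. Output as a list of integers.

[34, 15, 22, 21, 30, 0, 31, 19, 10, 17, 1, 12, 2, 14, 9, 32, 35, 24, 33, 20, 11, 6, 26, 7, 4, 27, 29, 18, 16, 13, 8, 5, 28, 36, 23, 25, 3]

rank | idx | suffix
   0 |  34 | adg
   1 |  15 | afbfbebagdgeeffbbdeadg
   2 |  22 | agdgeeffbbdeadg
   3 |  21 | bagdgeeffbbdeadg
   4 |  30 | bbdeadg
   5 |   0 | bccgefeefdbecfdafbfbebagdgeeffbbdeadg
   6 |  31 | bdeadg
   7 |  19 | bebagdgeeffbbdeadg
   8 |  10 | becfdafbfbebagdgeeffbbdeadg
   9 |  17 | bfbebagdgeeffbbdeadg
  10 |   1 | ccgefeefdbecfdafbfbebagdgeeffbbdeadg
  11 |  12 | cfdafbfbebagdgeeffbbdeadg
  12 |   2 | cgefeefdbecfdafbfbebagdgeeffbbdeadg
  13 |  14 | dafbfbebagdgeeffbbdeadg
  14 |   9 | dbecfdafbfbebagdgeeffbbdeadg
  15 |  32 | deadg
  16 |  35 | dg
  17 |  24 | dgeeffbbdeadg
  18 |  33 | eadg
  19 |  20 | ebagdgeeffbbdeadg
  20 |  11 | ecfdafbfbebagdgeeffbbdeadg
  21 |   6 | eefdbecfdafbfbebagdgeeffbbdeadg
  22 |  26 | eeffbbdeadg
  23 |   7 | efdbecfdafbfbebagdgeeffbbdeadg
  24 |   4 | efeefdbecfdafbfbebagdgeeffbbdeadg
  25 |  27 | effbbdeadg
  26 |  29 | fbbdeadg
  27 |  18 | fbebagdgeeffbbdeadg
  28 |  16 | fbfbebagdgeeffbbdeadg
  29 |  13 | fdafbfbebagdgeeffbbdeadg
  30 |   8 | fdbecfdafbfbebagdgeeffbbdeadg
  31 |   5 | feefdbecfdafbfbebagdgeeffbbdeadg
  32 |  28 | ffbbdeadg
  33 |  36 | g
  34 |  23 | gdgeeffbbdeadg
  35 |  25 | geeffbbdeadg
  36 |   3 | gefeefdbecfdafbfbebagdgeeffbbdeadg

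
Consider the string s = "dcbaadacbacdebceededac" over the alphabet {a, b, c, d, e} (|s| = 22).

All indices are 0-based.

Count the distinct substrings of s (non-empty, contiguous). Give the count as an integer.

rank | idx | suffix
   0 |   3 | aadacbacdebceededac
   1 |  20 | ac
   2 |   6 | acbacdebceededac
   3 |   9 | acdebceededac
   4 |   4 | adacbacdebceededac
   5 |   2 | baadacbacdebceededac
   6 |   8 | bacdebceededac
   7 |  13 | bceededac
   8 |  21 | c
   9 |   1 | cbaadacbacdebceededac
  10 |   7 | cbacdebceededac
  11 |  10 | cdebceededac
  12 |  14 | ceededac
  13 |  19 | dac
  14 |   5 | dacbacdebceededac
  15 |   0 | dcbaadacbacdebceededac
  16 |  11 | debceededac
  17 |  17 | dedac
  18 |  12 | ebceededac
  19 |  18 | edac
  20 |  16 | ededac
  21 |  15 | eededac

SA = [3, 20, 6, 9, 4, 2, 8, 13, 21, 1, 7, 10, 14, 19, 5, 0, 11, 17, 12, 18, 16, 15]
rank  pair      lcp
   1  s[3:],s[20:]  1  'a'
   2  s[20:],s[6:]  2  'ac'
   3  s[6:],s[9:]  2  'ac'
   4  s[9:],s[4:]  1  'a'
   5  s[4:],s[2:]  0  ''
   6  s[2:],s[8:]  2  'ba'
   7  s[8:],s[13:]  1  'b'
   8  s[13:],s[21:]  0  ''
   9  s[21:],s[1:]  1  'c'
  10  s[1:],s[7:]  3  'cba'
  11  s[7:],s[10:]  1  'c'
  12  s[10:],s[14:]  1  'c'
  13  s[14:],s[19:]  0  ''
  14  s[19:],s[5:]  3  'dac'
  15  s[5:],s[0:]  1  'd'
  16  s[0:],s[11:]  1  'd'
  17  s[11:],s[17:]  2  'de'
  18  s[17:],s[12:]  0  ''
  19  s[12:],s[18:]  1  'e'
  20  s[18:],s[16:]  2  'ed'
  21  s[16:],s[15:]  1  'e'

n(n+1)/2 = 22·23/2 = 253
Σ LCP = 0 + 1 + 2 + 2 + 1 + 0 + 2 + 1 + 0 + 1 + 3 + 1 + 1 + 0 + 3 + 1 + 1 + 2 + 0 + 1 + 2 + 1 = 26
distinct = 253 − 26 = 227

227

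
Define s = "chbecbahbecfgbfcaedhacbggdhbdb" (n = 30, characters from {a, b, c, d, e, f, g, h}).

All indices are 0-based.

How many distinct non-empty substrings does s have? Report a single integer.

434

rank→(start, suffix):
  0 → (20, 'acbggdhbdb')
  1 → (16, 'aedhacbggdhbdb')
  2 → (6, 'ahbecfgbfcaedhacbggdhbdb')
  3 → (29, 'b')
  4 → (5, 'bahbecfgbfcaedhacbggdhbdb')
  5 → (27, 'bdb')
  6 → (2, 'becbahbecfgbfcaedhacbggdhbdb')
  7 → (8, 'becfgbfcaedhacbggdhbdb')
  8 → (13, 'bfcaedhacbggdhbdb')
  9 → (22, 'bggdhbdb')
  10 → (15, 'caedhacbggdhbdb')
  11 → (4, 'cbahbecfgbfcaedhacbggdhbdb')
  12 → (21, 'cbggdhbdb')
  13 → (10, 'cfgbfcaedhacbggdhbdb')
  14 → (0, 'chbecbahbecfgbfcaedhacbggdhbdb')
  15 → (28, 'db')
  16 → (18, 'dhacbggdhbdb')
  17 → (25, 'dhbdb')
  18 → (3, 'ecbahbecfgbfcaedhacbggdhbdb')
  19 → (9, 'ecfgbfcaedhacbggdhbdb')
  20 → (17, 'edhacbggdhbdb')
  21 → (14, 'fcaedhacbggdhbdb')
  22 → (11, 'fgbfcaedhacbggdhbdb')
  23 → (12, 'gbfcaedhacbggdhbdb')
  24 → (24, 'gdhbdb')
  25 → (23, 'ggdhbdb')
  26 → (19, 'hacbggdhbdb')
  27 → (26, 'hbdb')
  28 → (1, 'hbecbahbecfgbfcaedhacbggdhbdb')
  29 → (7, 'hbecfgbfcaedhacbggdhbdb')

SA = [20, 16, 6, 29, 5, 27, 2, 8, 13, 22, 15, 4, 21, 10, 0, 28, 18, 25, 3, 9, 17, 14, 11, 12, 24, 23, 19, 26, 1, 7]
i: (SA[i-1],SA[i]) lcp shared
  1: (20,16) 1 'a'
  2: (16,6) 1 'a'
  3: (6,29) 0 ''
  4: (29,5) 1 'b'
  5: (5,27) 1 'b'
  6: (27,2) 1 'b'
  7: (2,8) 3 'bec'
  8: (8,13) 1 'b'
  9: (13,22) 1 'b'
  10: (22,15) 0 ''
  11: (15,4) 1 'c'
  12: (4,21) 2 'cb'
  13: (21,10) 1 'c'
  14: (10,0) 1 'c'
  15: (0,28) 0 ''
  16: (28,18) 1 'd'
  17: (18,25) 2 'dh'
  18: (25,3) 0 ''
  19: (3,9) 2 'ec'
  20: (9,17) 1 'e'
  21: (17,14) 0 ''
  22: (14,11) 1 'f'
  23: (11,12) 0 ''
  24: (12,24) 1 'g'
  25: (24,23) 1 'g'
  26: (23,19) 0 ''
  27: (19,26) 1 'h'
  28: (26,1) 2 'hb'
  29: (1,7) 4 'hbec'

n(n+1)/2 = 30·31/2 = 465
Σ LCP = 0 + 1 + 1 + 0 + 1 + 1 + 1 + 3 + 1 + 1 + 0 + 1 + 2 + 1 + 1 + 0 + 1 + 2 + 0 + 2 + 1 + 0 + 1 + 0 + 1 + 1 + 0 + 1 + 2 + 4 = 31
distinct = 465 − 31 = 434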